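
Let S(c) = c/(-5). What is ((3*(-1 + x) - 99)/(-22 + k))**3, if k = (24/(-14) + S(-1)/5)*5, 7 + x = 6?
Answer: 49633171875/1201157047 ≈ 41.321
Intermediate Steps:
x = -1 (x = -7 + 6 = -1)
S(c) = -c/5 (S(c) = c*(-1/5) = -c/5)
k = -293/35 (k = (24/(-14) - 1/5*(-1)/5)*5 = (24*(-1/14) + (1/5)*(1/5))*5 = (-12/7 + 1/25)*5 = -293/175*5 = -293/35 ≈ -8.3714)
((3*(-1 + x) - 99)/(-22 + k))**3 = ((3*(-1 - 1) - 99)/(-22 - 293/35))**3 = ((3*(-2) - 99)/(-1063/35))**3 = ((-6 - 99)*(-35/1063))**3 = (-105*(-35/1063))**3 = (3675/1063)**3 = 49633171875/1201157047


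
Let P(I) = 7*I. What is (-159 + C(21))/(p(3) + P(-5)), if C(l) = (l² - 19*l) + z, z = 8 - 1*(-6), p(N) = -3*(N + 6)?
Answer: 103/62 ≈ 1.6613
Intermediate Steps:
p(N) = -18 - 3*N (p(N) = -3*(6 + N) = -18 - 3*N)
z = 14 (z = 8 + 6 = 14)
C(l) = 14 + l² - 19*l (C(l) = (l² - 19*l) + 14 = 14 + l² - 19*l)
(-159 + C(21))/(p(3) + P(-5)) = (-159 + (14 + 21² - 19*21))/((-18 - 3*3) + 7*(-5)) = (-159 + (14 + 441 - 399))/((-18 - 9) - 35) = (-159 + 56)/(-27 - 35) = -103/(-62) = -103*(-1/62) = 103/62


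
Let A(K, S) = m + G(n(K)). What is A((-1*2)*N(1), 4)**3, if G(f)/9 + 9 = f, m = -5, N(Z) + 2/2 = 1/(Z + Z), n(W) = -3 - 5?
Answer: -3944312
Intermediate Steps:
n(W) = -8
N(Z) = -1 + 1/(2*Z) (N(Z) = -1 + 1/(Z + Z) = -1 + 1/(2*Z))
G(f) = -81 + 9*f
A(K, S) = -158 (A(K, S) = -5 + (-81 + 9*(-8)) = -5 + (-81 - 72) = -5 - 153 = -158)
A((-1*2)*N(1), 4)**3 = (-158)**3 = -3944312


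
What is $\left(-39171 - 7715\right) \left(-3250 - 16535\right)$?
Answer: $927639510$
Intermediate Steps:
$\left(-39171 - 7715\right) \left(-3250 - 16535\right) = \left(-46886\right) \left(-19785\right) = 927639510$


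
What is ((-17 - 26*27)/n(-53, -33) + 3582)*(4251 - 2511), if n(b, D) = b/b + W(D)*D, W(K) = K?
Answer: 679237014/109 ≈ 6.2315e+6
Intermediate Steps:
n(b, D) = 1 + D**2 (n(b, D) = b/b + D*D = 1 + D**2)
((-17 - 26*27)/n(-53, -33) + 3582)*(4251 - 2511) = ((-17 - 26*27)/(1 + (-33)**2) + 3582)*(4251 - 2511) = ((-17 - 702)/(1 + 1089) + 3582)*1740 = (-719/1090 + 3582)*1740 = (3903661/1090)*1740 = 679237014/109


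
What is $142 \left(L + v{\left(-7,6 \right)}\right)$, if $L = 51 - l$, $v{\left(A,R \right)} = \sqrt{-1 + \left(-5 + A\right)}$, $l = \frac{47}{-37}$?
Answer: $\frac{274628}{37} + 142 i \sqrt{13} \approx 7422.4 + 511.99 i$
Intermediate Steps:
$l = - \frac{47}{37}$ ($l = 47 \left(- \frac{1}{37}\right) = - \frac{47}{37} \approx -1.2703$)
$v{\left(A,R \right)} = \sqrt{-6 + A}$
$L = \frac{1934}{37}$ ($L = 51 - - \frac{47}{37} = 51 + \frac{47}{37} = \frac{1934}{37} \approx 52.27$)
$142 \left(L + v{\left(-7,6 \right)}\right) = 142 \left(\frac{1934}{37} + \sqrt{-6 - 7}\right) = 142 \left(\frac{1934}{37} + \sqrt{-13}\right) = 142 \left(\frac{1934}{37} + i \sqrt{13}\right) = \frac{274628}{37} + 142 i \sqrt{13}$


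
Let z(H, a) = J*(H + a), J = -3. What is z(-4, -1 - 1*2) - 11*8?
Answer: -67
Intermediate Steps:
z(H, a) = -3*H - 3*a (z(H, a) = -3*(H + a) = -3*H - 3*a)
z(-4, -1 - 1*2) - 11*8 = (-3*(-4) - 3*(-1 - 1*2)) - 11*8 = (12 - 3*(-1 - 2)) - 88 = (12 - 3*(-3)) - 88 = (12 + 9) - 88 = 21 - 88 = -67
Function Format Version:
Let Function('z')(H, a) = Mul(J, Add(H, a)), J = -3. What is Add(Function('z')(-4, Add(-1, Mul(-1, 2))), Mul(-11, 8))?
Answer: -67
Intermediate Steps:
Function('z')(H, a) = Add(Mul(-3, H), Mul(-3, a)) (Function('z')(H, a) = Mul(-3, Add(H, a)) = Add(Mul(-3, H), Mul(-3, a)))
Add(Function('z')(-4, Add(-1, Mul(-1, 2))), Mul(-11, 8)) = Add(Add(Mul(-3, -4), Mul(-3, Add(-1, Mul(-1, 2)))), Mul(-11, 8)) = Add(Add(12, Mul(-3, Add(-1, -2))), -88) = Add(Add(12, Mul(-3, -3)), -88) = Add(Add(12, 9), -88) = Add(21, -88) = -67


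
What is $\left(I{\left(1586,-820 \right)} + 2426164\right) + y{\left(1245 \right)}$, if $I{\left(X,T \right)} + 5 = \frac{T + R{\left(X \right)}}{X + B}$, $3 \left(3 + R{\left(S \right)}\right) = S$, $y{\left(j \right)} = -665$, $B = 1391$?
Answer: $\frac{21662086031}{8931} \approx 2.4255 \cdot 10^{6}$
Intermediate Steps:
$R{\left(S \right)} = -3 + \frac{S}{3}$
$I{\left(X,T \right)} = -5 + \frac{-3 + T + \frac{X}{3}}{1391 + X}$ ($I{\left(X,T \right)} = -5 + \frac{T + \left(-3 + \frac{X}{3}\right)}{X + 1391} = -5 + \frac{-3 + T + \frac{X}{3}}{1391 + X}$)
$\left(I{\left(1586,-820 \right)} + 2426164\right) + y{\left(1245 \right)} = \left(\frac{-6958 - 820 - \frac{22204}{3}}{1391 + 1586} + 2426164\right) - 665 = \left(\frac{-6958 - 820 - \frac{22204}{3}}{2977} + 2426164\right) - 665 = \left(\frac{1}{2977} \left(- \frac{45538}{3}\right) + 2426164\right) - 665 = \left(- \frac{45538}{8931} + 2426164\right) - 665 = \frac{21668025146}{8931} - 665 = \frac{21662086031}{8931}$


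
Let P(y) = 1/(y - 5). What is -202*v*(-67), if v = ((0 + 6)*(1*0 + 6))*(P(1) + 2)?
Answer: 852642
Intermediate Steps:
P(y) = 1/(-5 + y)
v = 63 (v = ((0 + 6)*(1*0 + 6))*(1/(-5 + 1) + 2) = (6*(0 + 6))*(1/(-4) + 2) = (6*6)*(-1/4 + 2) = 36*(7/4) = 63)
-202*v*(-67) = -202*63*(-67) = -12726*(-67) = 852642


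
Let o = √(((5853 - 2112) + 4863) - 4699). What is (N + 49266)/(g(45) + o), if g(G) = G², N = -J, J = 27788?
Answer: 4349295/409672 - 10739*√3905/2048360 ≈ 10.289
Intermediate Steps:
N = -27788 (N = -1*27788 = -27788)
o = √3905 (o = √((3741 + 4863) - 4699) = √(8604 - 4699) = √3905 ≈ 62.490)
(N + 49266)/(g(45) + o) = (-27788 + 49266)/(45² + √3905) = 21478/(2025 + √3905)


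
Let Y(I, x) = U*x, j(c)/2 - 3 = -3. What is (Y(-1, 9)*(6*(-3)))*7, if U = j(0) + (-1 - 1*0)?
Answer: 1134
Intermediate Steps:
j(c) = 0 (j(c) = 6 + 2*(-3) = 6 - 6 = 0)
U = -1 (U = 0 + (-1 - 1*0) = 0 + (-1 + 0) = 0 - 1 = -1)
Y(I, x) = -x
(Y(-1, 9)*(6*(-3)))*7 = ((-1*9)*(6*(-3)))*7 = -9*(-18)*7 = 162*7 = 1134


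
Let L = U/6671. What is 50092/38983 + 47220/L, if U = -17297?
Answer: -250590993064/13760999 ≈ -18210.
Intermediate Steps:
L = -2471/953 (L = -17297/6671 = -17297*1/6671 = -2471/953 ≈ -2.5929)
50092/38983 + 47220/L = 50092/38983 + 47220/(-2471/953) = 50092*(1/38983) + 47220*(-953/2471) = 7156/5569 - 45000660/2471 = -250590993064/13760999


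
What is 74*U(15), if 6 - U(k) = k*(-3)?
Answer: 3774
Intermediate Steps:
U(k) = 6 + 3*k (U(k) = 6 - k*(-3) = 6 - (-3)*k = 6 + 3*k)
74*U(15) = 74*(6 + 3*15) = 74*(6 + 45) = 74*51 = 3774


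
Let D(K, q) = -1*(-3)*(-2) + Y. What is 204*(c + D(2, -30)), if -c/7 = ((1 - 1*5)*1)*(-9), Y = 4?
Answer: -51816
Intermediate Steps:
D(K, q) = -2 (D(K, q) = -1*(-3)*(-2) + 4 = 3*(-2) + 4 = -6 + 4 = -2)
c = -252 (c = -7*(1 - 1*5)*1*(-9) = -7*(1 - 5)*1*(-9) = -7*(-4*1)*(-9) = -(-28)*(-9) = -7*36 = -252)
204*(c + D(2, -30)) = 204*(-252 - 2) = 204*(-254) = -51816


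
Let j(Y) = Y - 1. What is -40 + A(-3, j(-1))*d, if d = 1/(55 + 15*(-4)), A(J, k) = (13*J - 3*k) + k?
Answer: -33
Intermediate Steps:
j(Y) = -1 + Y
A(J, k) = -2*k + 13*J (A(J, k) = (-3*k + 13*J) + k = -2*k + 13*J)
d = -⅕ (d = 1/(55 - 60) = 1/(-5) = -⅕ ≈ -0.20000)
-40 + A(-3, j(-1))*d = -40 + (-2*(-1 - 1) + 13*(-3))*(-⅕) = -40 + (-2*(-2) - 39)*(-⅕) = -40 + (4 - 39)*(-⅕) = -40 - 35*(-⅕) = -40 + 7 = -33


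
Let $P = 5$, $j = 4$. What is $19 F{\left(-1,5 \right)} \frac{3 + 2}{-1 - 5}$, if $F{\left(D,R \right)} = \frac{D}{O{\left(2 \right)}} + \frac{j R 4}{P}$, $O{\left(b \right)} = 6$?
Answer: $- \frac{9025}{36} \approx -250.69$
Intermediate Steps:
$F{\left(D,R \right)} = \frac{D}{6} + \frac{16 R}{5}$ ($F{\left(D,R \right)} = \frac{D}{6} + \frac{4 R 4}{5} = D \frac{1}{6} + 16 R \frac{1}{5} = \frac{D}{6} + \frac{16 R}{5}$)
$19 F{\left(-1,5 \right)} \frac{3 + 2}{-1 - 5} = 19 \left(\frac{1}{6} \left(-1\right) + \frac{16}{5} \cdot 5\right) \frac{3 + 2}{-1 - 5} = 19 \left(- \frac{1}{6} + 16\right) \frac{5}{-6} = 19 \cdot \frac{95}{6} \cdot 5 \left(- \frac{1}{6}\right) = \frac{1805}{6} \left(- \frac{5}{6}\right) = - \frac{9025}{36}$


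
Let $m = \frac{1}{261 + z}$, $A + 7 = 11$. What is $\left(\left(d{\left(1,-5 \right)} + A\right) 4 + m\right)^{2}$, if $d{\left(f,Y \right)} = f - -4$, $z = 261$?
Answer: $\frac{353176849}{272484} \approx 1296.1$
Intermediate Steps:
$d{\left(f,Y \right)} = 4 + f$ ($d{\left(f,Y \right)} = f + 4 = 4 + f$)
$A = 4$ ($A = -7 + 11 = 4$)
$m = \frac{1}{522}$ ($m = \frac{1}{261 + 261} = \frac{1}{522} \approx 0.0019157$)
$\left(\left(d{\left(1,-5 \right)} + A\right) 4 + m\right)^{2} = \left(\left(\left(4 + 1\right) + 4\right) 4 + \frac{1}{522}\right)^{2} = \left(\left(5 + 4\right) 4 + \frac{1}{522}\right)^{2} = \left(9 \cdot 4 + \frac{1}{522}\right)^{2} = \left(36 + \frac{1}{522}\right)^{2} = \left(\frac{18793}{522}\right)^{2} = \frac{353176849}{272484}$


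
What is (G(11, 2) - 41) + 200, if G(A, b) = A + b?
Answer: 172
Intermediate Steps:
(G(11, 2) - 41) + 200 = ((11 + 2) - 41) + 200 = (13 - 41) + 200 = -28 + 200 = 172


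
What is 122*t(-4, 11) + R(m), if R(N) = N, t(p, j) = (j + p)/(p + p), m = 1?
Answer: -423/4 ≈ -105.75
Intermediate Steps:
t(p, j) = (j + p)/(2*p) (t(p, j) = (j + p)/((2*p)) = (j + p)*(1/(2*p)) = (j + p)/(2*p))
122*t(-4, 11) + R(m) = 122*((½)*(11 - 4)/(-4)) + 1 = 122*((½)*(-¼)*7) + 1 = 122*(-7/8) + 1 = -427/4 + 1 = -423/4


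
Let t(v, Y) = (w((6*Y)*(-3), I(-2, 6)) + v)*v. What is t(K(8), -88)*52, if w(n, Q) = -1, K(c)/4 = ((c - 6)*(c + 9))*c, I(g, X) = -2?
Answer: 61498112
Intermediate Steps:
K(c) = 4*c*(-6 + c)*(9 + c) (K(c) = 4*(((c - 6)*(c + 9))*c) = 4*(((-6 + c)*(9 + c))*c) = 4*(c*(-6 + c)*(9 + c)) = 4*c*(-6 + c)*(9 + c))
t(v, Y) = v*(-1 + v) (t(v, Y) = (-1 + v)*v = v*(-1 + v))
t(K(8), -88)*52 = ((4*8*(-54 + 8**2 + 3*8))*(-1 + 4*8*(-54 + 8**2 + 3*8)))*52 = ((4*8*(-54 + 64 + 24))*(-1 + 4*8*(-54 + 64 + 24)))*52 = ((4*8*34)*(-1 + 4*8*34))*52 = (1088*(-1 + 1088))*52 = (1088*1087)*52 = 1182656*52 = 61498112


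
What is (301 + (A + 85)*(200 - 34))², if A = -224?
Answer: 518609529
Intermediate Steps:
(301 + (A + 85)*(200 - 34))² = (301 + (-224 + 85)*(200 - 34))² = (301 - 139*166)² = (301 - 23074)² = (-22773)² = 518609529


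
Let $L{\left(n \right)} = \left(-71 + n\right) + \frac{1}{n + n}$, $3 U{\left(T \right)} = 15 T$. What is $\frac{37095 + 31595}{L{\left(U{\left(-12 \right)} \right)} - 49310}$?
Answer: $- \frac{8242800}{5932921} \approx -1.3893$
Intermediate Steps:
$U{\left(T \right)} = 5 T$ ($U{\left(T \right)} = \frac{15 T}{3} = 5 T$)
$L{\left(n \right)} = -71 + n + \frac{1}{2 n}$ ($L{\left(n \right)} = \left(-71 + n\right) + \frac{1}{2 n} = -71 + n + \frac{1}{2 n}$)
$\frac{37095 + 31595}{L{\left(U{\left(-12 \right)} \right)} - 49310} = \frac{37095 + 31595}{\left(-71 + 5 \left(-12\right) + \frac{1}{2 \cdot 5 \left(-12\right)}\right) - 49310} = \frac{68690}{\left(-71 - 60 + \frac{1}{2 \left(-60\right)}\right) - 49310} = \frac{68690}{\left(-71 - 60 + \frac{1}{2} \left(- \frac{1}{60}\right)\right) - 49310} = \frac{68690}{\left(-71 - 60 - \frac{1}{120}\right) - 49310} = \frac{68690}{- \frac{15721}{120} - 49310} = \frac{68690}{- \frac{5932921}{120}} = 68690 \left(- \frac{120}{5932921}\right) = - \frac{8242800}{5932921}$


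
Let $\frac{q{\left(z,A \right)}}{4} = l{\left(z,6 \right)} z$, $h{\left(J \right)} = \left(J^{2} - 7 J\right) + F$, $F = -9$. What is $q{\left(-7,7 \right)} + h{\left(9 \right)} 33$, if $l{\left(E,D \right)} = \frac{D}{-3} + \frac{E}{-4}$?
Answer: $304$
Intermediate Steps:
$l{\left(E,D \right)} = - \frac{D}{3} - \frac{E}{4}$ ($l{\left(E,D \right)} = D \left(- \frac{1}{3}\right) + E \left(- \frac{1}{4}\right) = - \frac{D}{3} - \frac{E}{4}$)
$h{\left(J \right)} = -9 + J^{2} - 7 J$ ($h{\left(J \right)} = \left(J^{2} - 7 J\right) - 9 = -9 + J^{2} - 7 J$)
$q{\left(z,A \right)} = 4 z \left(-2 - \frac{z}{4}\right)$ ($q{\left(z,A \right)} = 4 \left(\left(- \frac{1}{3}\right) 6 - \frac{z}{4}\right) z = 4 \left(-2 - \frac{z}{4}\right) z = 4 z \left(-2 - \frac{z}{4}\right)$)
$q{\left(-7,7 \right)} + h{\left(9 \right)} 33 = \left(-1\right) \left(-7\right) \left(8 - 7\right) + \left(-9 + 9^{2} - 63\right) 33 = \left(-1\right) \left(-7\right) 1 + \left(-9 + 81 - 63\right) 33 = 7 + 9 \cdot 33 = 7 + 297 = 304$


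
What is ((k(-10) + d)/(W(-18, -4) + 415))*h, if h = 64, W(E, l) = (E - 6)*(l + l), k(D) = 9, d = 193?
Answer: 12928/607 ≈ 21.298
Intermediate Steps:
W(E, l) = 2*l*(-6 + E) (W(E, l) = (-6 + E)*(2*l) = 2*l*(-6 + E))
((k(-10) + d)/(W(-18, -4) + 415))*h = ((9 + 193)/(2*(-4)*(-6 - 18) + 415))*64 = (202/(2*(-4)*(-24) + 415))*64 = (202/(192 + 415))*64 = (202/607)*64 = 12928/607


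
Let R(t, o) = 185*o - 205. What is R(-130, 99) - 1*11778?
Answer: 6332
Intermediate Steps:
R(t, o) = -205 + 185*o
R(-130, 99) - 1*11778 = (-205 + 185*99) - 1*11778 = (-205 + 18315) - 11778 = 18110 - 11778 = 6332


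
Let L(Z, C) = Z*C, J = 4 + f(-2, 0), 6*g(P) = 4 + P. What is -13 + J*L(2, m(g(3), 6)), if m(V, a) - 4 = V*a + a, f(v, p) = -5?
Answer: -47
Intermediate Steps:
g(P) = ⅔ + P/6 (g(P) = (4 + P)/6 = ⅔ + P/6)
m(V, a) = 4 + a + V*a (m(V, a) = 4 + (V*a + a) = 4 + (a + V*a) = 4 + a + V*a)
J = -1 (J = 4 - 5 = -1)
L(Z, C) = C*Z
-13 + J*L(2, m(g(3), 6)) = -13 - (4 + 6 + (⅔ + (⅙)*3)*6)*2 = -13 - (4 + 6 + (⅔ + ½)*6)*2 = -13 - (4 + 6 + (7/6)*6)*2 = -13 - (4 + 6 + 7)*2 = -13 - 17*2 = -13 - 1*34 = -13 - 34 = -47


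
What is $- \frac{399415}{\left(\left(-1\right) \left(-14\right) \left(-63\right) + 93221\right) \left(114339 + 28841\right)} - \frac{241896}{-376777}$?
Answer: $\frac{639596047252093}{996281129736308} \approx 0.64198$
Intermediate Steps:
$- \frac{399415}{\left(\left(-1\right) \left(-14\right) \left(-63\right) + 93221\right) \left(114339 + 28841\right)} - \frac{241896}{-376777} = - \frac{399415}{\left(14 \left(-63\right) + 93221\right) 143180} - - \frac{241896}{376777} = - \frac{399415}{\left(-882 + 93221\right) 143180} + \frac{241896}{376777} = - \frac{399415}{92339 \cdot 143180} + \frac{241896}{376777} = - \frac{399415}{13221098020} + \frac{241896}{376777} = \left(-399415\right) \frac{1}{13221098020} + \frac{241896}{376777} = - \frac{79883}{2644219604} + \frac{241896}{376777} = \frac{639596047252093}{996281129736308}$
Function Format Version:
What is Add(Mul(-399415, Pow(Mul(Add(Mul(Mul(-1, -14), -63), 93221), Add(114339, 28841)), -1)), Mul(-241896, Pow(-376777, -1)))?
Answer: Rational(639596047252093, 996281129736308) ≈ 0.64198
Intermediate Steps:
Add(Mul(-399415, Pow(Mul(Add(Mul(Mul(-1, -14), -63), 93221), Add(114339, 28841)), -1)), Mul(-241896, Pow(-376777, -1))) = Add(Mul(-399415, Pow(Mul(Add(Mul(14, -63), 93221), 143180), -1)), Mul(-241896, Rational(-1, 376777))) = Add(Mul(-399415, Pow(Mul(Add(-882, 93221), 143180), -1)), Rational(241896, 376777)) = Add(Mul(-399415, Pow(Mul(92339, 143180), -1)), Rational(241896, 376777)) = Add(Mul(-399415, Pow(13221098020, -1)), Rational(241896, 376777)) = Add(Mul(-399415, Rational(1, 13221098020)), Rational(241896, 376777)) = Add(Rational(-79883, 2644219604), Rational(241896, 376777)) = Rational(639596047252093, 996281129736308)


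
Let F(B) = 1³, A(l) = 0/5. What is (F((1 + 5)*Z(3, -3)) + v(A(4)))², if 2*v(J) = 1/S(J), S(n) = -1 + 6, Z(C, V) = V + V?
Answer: 121/100 ≈ 1.2100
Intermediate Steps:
Z(C, V) = 2*V
A(l) = 0 (A(l) = 0*(⅕) = 0)
S(n) = 5
F(B) = 1
v(J) = ⅒ (v(J) = (½)/5 = (½)*(⅕) = ⅒)
(F((1 + 5)*Z(3, -3)) + v(A(4)))² = (1 + ⅒)² = (11/10)² = 121/100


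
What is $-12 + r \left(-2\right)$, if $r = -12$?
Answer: $12$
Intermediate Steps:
$-12 + r \left(-2\right) = -12 - -24 = -12 + 24 = 12$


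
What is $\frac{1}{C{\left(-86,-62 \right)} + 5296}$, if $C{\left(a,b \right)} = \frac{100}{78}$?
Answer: $\frac{39}{206594} \approx 0.00018878$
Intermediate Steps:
$C{\left(a,b \right)} = \frac{50}{39}$ ($C{\left(a,b \right)} = 100 \cdot \frac{1}{78} = \frac{50}{39}$)
$\frac{1}{C{\left(-86,-62 \right)} + 5296} = \frac{1}{\frac{50}{39} + 5296} = \frac{1}{\frac{206594}{39}} = \frac{39}{206594}$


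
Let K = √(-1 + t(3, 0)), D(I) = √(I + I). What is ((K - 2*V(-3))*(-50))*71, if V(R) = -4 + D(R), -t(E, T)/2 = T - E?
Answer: -28400 - 3550*√5 + 7100*I*√6 ≈ -36338.0 + 17391.0*I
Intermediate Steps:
D(I) = √2*√I (D(I) = √(2*I) = √2*√I)
t(E, T) = -2*T + 2*E (t(E, T) = -2*(T - E) = -2*T + 2*E)
V(R) = -4 + √2*√R
K = √5 (K = √(-1 + (-2*0 + 2*3)) = √(-1 + (0 + 6)) = √(-1 + 6) = √5 ≈ 2.2361)
((K - 2*V(-3))*(-50))*71 = ((√5 - 2*(-4 + √2*√(-3)))*(-50))*71 = ((√5 - 2*(-4 + √2*(I*√3)))*(-50))*71 = ((√5 - 2*(-4 + I*√6))*(-50))*71 = ((√5 + (8 - 2*I*√6))*(-50))*71 = ((8 + √5 - 2*I*√6)*(-50))*71 = (-400 - 50*√5 + 100*I*√6)*71 = -28400 - 3550*√5 + 7100*I*√6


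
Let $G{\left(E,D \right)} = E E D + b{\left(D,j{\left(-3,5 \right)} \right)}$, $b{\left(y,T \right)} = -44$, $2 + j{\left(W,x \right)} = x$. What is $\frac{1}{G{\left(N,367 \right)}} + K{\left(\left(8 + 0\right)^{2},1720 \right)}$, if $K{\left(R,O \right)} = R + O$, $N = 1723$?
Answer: $\frac{1943709922217}{1089523499} \approx 1784.0$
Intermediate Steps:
$j{\left(W,x \right)} = -2 + x$
$G{\left(E,D \right)} = -44 + D E^{2}$ ($G{\left(E,D \right)} = E E D - 44 = E^{2} D - 44 = D E^{2} - 44 = -44 + D E^{2}$)
$K{\left(R,O \right)} = O + R$
$\frac{1}{G{\left(N,367 \right)}} + K{\left(\left(8 + 0\right)^{2},1720 \right)} = \frac{1}{-44 + 367 \cdot 1723^{2}} + \left(1720 + \left(8 + 0\right)^{2}\right) = \frac{1}{-44 + 367 \cdot 2968729} + \left(1720 + 8^{2}\right) = \frac{1}{-44 + 1089523543} + \left(1720 + 64\right) = \frac{1}{1089523499} + 1784 = \frac{1943709922217}{1089523499}$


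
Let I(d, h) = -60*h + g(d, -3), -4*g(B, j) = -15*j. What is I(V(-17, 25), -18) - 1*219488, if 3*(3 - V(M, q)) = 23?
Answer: -873677/4 ≈ -2.1842e+5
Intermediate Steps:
V(M, q) = -14/3 (V(M, q) = 3 - ⅓*23 = 3 - 23/3 = -14/3)
g(B, j) = 15*j/4 (g(B, j) = -(-15)*j/4 = 15*j/4)
I(d, h) = -45/4 - 60*h (I(d, h) = -60*h + (15/4)*(-3) = -60*h - 45/4 = -45/4 - 60*h)
I(V(-17, 25), -18) - 1*219488 = (-45/4 - 60*(-18)) - 1*219488 = (-45/4 + 1080) - 219488 = 4275/4 - 219488 = -873677/4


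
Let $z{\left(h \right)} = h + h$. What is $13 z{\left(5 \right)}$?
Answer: $130$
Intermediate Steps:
$z{\left(h \right)} = 2 h$
$13 z{\left(5 \right)} = 13 \cdot 2 \cdot 5 = 13 \cdot 10 = 130$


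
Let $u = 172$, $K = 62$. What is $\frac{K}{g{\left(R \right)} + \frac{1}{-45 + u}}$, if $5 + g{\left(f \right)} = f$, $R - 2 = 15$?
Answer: $\frac{7874}{1525} \approx 5.1633$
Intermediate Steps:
$R = 17$ ($R = 2 + 15 = 17$)
$g{\left(f \right)} = -5 + f$
$\frac{K}{g{\left(R \right)} + \frac{1}{-45 + u}} = \frac{62}{\left(-5 + 17\right) + \frac{1}{-45 + 172}} = \frac{62}{12 + \frac{1}{127}} = \frac{62}{\frac{1525}{127}} = 62 \cdot \frac{127}{1525} = \frac{7874}{1525}$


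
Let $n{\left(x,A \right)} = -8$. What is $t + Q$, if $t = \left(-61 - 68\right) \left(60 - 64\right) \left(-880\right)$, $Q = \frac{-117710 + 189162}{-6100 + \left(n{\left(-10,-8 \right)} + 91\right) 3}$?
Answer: $- \frac{2656893532}{5851} \approx -4.5409 \cdot 10^{5}$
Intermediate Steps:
$Q = - \frac{71452}{5851}$ ($Q = \frac{-117710 + 189162}{-6100 + \left(-8 + 91\right) 3} = \frac{71452}{-6100 + 83 \cdot 3} = \frac{71452}{-6100 + 249} = \frac{71452}{-5851} = 71452 \left(- \frac{1}{5851}\right) = - \frac{71452}{5851} \approx -12.212$)
$t = -454080$ ($t = \left(-129\right) \left(-4\right) \left(-880\right) = 516 \left(-880\right) = -454080$)
$t + Q = -454080 - \frac{71452}{5851} = - \frac{2656893532}{5851}$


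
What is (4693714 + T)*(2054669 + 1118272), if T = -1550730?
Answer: 9972502795944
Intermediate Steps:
(4693714 + T)*(2054669 + 1118272) = (4693714 - 1550730)*(2054669 + 1118272) = 3142984*3172941 = 9972502795944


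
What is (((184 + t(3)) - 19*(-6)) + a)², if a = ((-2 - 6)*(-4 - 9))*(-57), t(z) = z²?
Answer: 31595641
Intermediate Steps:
a = -5928 (a = -8*(-13)*(-57) = 104*(-57) = -5928)
(((184 + t(3)) - 19*(-6)) + a)² = (((184 + 3²) - 19*(-6)) - 5928)² = (((184 + 9) + 114) - 5928)² = ((193 + 114) - 5928)² = (307 - 5928)² = (-5621)² = 31595641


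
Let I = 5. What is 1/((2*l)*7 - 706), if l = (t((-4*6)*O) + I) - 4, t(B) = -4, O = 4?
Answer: -1/748 ≈ -0.0013369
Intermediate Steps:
l = -3 (l = (-4 + 5) - 4 = 1 - 4 = -3)
1/((2*l)*7 - 706) = 1/((2*(-3))*7 - 706) = 1/(-6*7 - 706) = 1/(-42 - 706) = 1/(-748) = -1/748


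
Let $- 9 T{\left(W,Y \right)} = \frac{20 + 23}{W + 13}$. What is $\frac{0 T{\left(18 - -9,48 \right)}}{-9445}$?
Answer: $0$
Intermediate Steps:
$T{\left(W,Y \right)} = - \frac{43}{9 \left(13 + W\right)}$ ($T{\left(W,Y \right)} = - \frac{\left(20 + 23\right) \frac{1}{W + 13}}{9} = - \frac{43 \frac{1}{13 + W}}{9} = - \frac{43}{9 \left(13 + W\right)}$)
$\frac{0 T{\left(18 - -9,48 \right)}}{-9445} = \frac{0 \left(- \frac{43}{117 + 9 \left(18 - -9\right)}\right)}{-9445} = 0 \left(- \frac{43}{117 + 9 \left(18 + 9\right)}\right) \left(- \frac{1}{9445}\right) = 0 \left(- \frac{43}{117 + 9 \cdot 27}\right) \left(- \frac{1}{9445}\right) = 0 \left(- \frac{43}{117 + 243}\right) \left(- \frac{1}{9445}\right) = 0 \left(- \frac{43}{360}\right) \left(- \frac{1}{9445}\right) = 0 \left(- \frac{1}{9445}\right) = 0$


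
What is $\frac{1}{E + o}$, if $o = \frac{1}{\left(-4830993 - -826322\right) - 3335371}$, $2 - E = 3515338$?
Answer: $- \frac{7340042}{25802713884113} \approx -2.8447 \cdot 10^{-7}$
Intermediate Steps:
$E = -3515336$ ($E = 2 - 3515338 = -3515336$)
$o = - \frac{1}{7340042}$ ($o = \frac{1}{\left(-4830993 + 826322\right) - 3335371} = \frac{1}{-4004671 - 3335371} = \frac{1}{-7340042} = - \frac{1}{7340042} \approx -1.3624 \cdot 10^{-7}$)
$\frac{1}{E + o} = \frac{1}{-3515336 - \frac{1}{7340042}} = \frac{1}{- \frac{25802713884113}{7340042}} = - \frac{7340042}{25802713884113}$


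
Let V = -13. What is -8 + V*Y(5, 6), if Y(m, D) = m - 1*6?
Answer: 5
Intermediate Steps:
Y(m, D) = -6 + m (Y(m, D) = m - 6 = -6 + m)
-8 + V*Y(5, 6) = -8 - 13*(-6 + 5) = -8 - 13*(-1) = -8 + 13 = 5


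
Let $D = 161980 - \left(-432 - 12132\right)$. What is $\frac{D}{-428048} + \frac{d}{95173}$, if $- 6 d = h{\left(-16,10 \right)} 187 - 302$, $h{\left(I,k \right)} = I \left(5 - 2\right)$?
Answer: $- \frac{2990619604}{7638489807} \approx -0.39152$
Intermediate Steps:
$h{\left(I,k \right)} = 3 I$ ($h{\left(I,k \right)} = I 3 = 3 I$)
$d = \frac{4639}{3}$ ($d = - \frac{3 \left(-16\right) 187 - 302}{6} = - \frac{\left(-48\right) 187 - 302}{6} = - \frac{-8976 - 302}{6} = \left(- \frac{1}{6}\right) \left(-9278\right) = \frac{4639}{3} \approx 1546.3$)
$D = 174544$ ($D = 161980 - \left(-432 - 12132\right) = 161980 - -12564 = 161980 + 12564 = 174544$)
$\frac{D}{-428048} + \frac{d}{95173} = \frac{174544}{-428048} + \frac{4639}{3 \cdot 95173} = 174544 \left(- \frac{1}{428048}\right) + \frac{4639}{3} \cdot \frac{1}{95173} = - \frac{10909}{26753} + \frac{4639}{285519} = - \frac{2990619604}{7638489807}$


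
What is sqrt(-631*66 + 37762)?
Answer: 2*I*sqrt(971) ≈ 62.322*I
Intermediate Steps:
sqrt(-631*66 + 37762) = sqrt(-41646 + 37762) = sqrt(-3884) = 2*I*sqrt(971)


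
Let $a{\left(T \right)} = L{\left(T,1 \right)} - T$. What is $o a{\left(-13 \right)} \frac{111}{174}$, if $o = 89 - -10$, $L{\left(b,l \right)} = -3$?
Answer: $\frac{18315}{29} \approx 631.55$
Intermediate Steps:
$o = 99$ ($o = 89 + 10 = 99$)
$a{\left(T \right)} = -3 - T$
$o a{\left(-13 \right)} \frac{111}{174} = 99 \left(-3 - -13\right) \frac{111}{174} = 99 \left(-3 + 13\right) 111 \cdot \frac{1}{174} = 99 \cdot 10 \cdot \frac{37}{58} = 990 \cdot \frac{37}{58} = \frac{18315}{29}$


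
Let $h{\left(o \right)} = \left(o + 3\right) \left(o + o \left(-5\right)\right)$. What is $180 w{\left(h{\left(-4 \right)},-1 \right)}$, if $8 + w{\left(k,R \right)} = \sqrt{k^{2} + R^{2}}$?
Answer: $-1440 + 180 \sqrt{257} \approx 1445.6$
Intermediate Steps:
$h{\left(o \right)} = - 4 o \left(3 + o\right)$ ($h{\left(o \right)} = \left(3 + o\right) \left(o - 5 o\right) = \left(3 + o\right) \left(- 4 o\right) = - 4 o \left(3 + o\right)$)
$w{\left(k,R \right)} = -8 + \sqrt{R^{2} + k^{2}}$ ($w{\left(k,R \right)} = -8 + \sqrt{k^{2} + R^{2}} = -8 + \sqrt{R^{2} + k^{2}}$)
$180 w{\left(h{\left(-4 \right)},-1 \right)} = 180 \left(-8 + \sqrt{\left(-1\right)^{2} + \left(\left(-4\right) \left(-4\right) \left(3 - 4\right)\right)^{2}}\right) = 180 \left(-8 + \sqrt{1 + \left(\left(-4\right) \left(-4\right) \left(-1\right)\right)^{2}}\right) = 180 \left(-8 + \sqrt{1 + \left(-16\right)^{2}}\right) = 180 \left(-8 + \sqrt{1 + 256}\right) = 180 \left(-8 + \sqrt{257}\right) = -1440 + 180 \sqrt{257}$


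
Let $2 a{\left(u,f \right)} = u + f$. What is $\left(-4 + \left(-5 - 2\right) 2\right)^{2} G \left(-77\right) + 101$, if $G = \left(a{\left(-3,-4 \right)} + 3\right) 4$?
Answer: $49997$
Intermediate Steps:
$a{\left(u,f \right)} = \frac{f}{2} + \frac{u}{2}$ ($a{\left(u,f \right)} = \frac{u + f}{2} = \frac{f + u}{2} = \frac{f}{2} + \frac{u}{2}$)
$G = -2$ ($G = \left(\left(\frac{1}{2} \left(-4\right) + \frac{1}{2} \left(-3\right)\right) + 3\right) 4 = \left(\left(-2 - \frac{3}{2}\right) + 3\right) 4 = \left(- \frac{7}{2} + 3\right) 4 = \left(- \frac{1}{2}\right) 4 = -2$)
$\left(-4 + \left(-5 - 2\right) 2\right)^{2} G \left(-77\right) + 101 = \left(-4 + \left(-5 - 2\right) 2\right)^{2} \left(-2\right) \left(-77\right) + 101 = \left(-4 - 14\right)^{2} \left(-2\right) \left(-77\right) + 101 = \left(-18\right)^{2} \left(-2\right) \left(-77\right) + 101 = 324 \left(-2\right) \left(-77\right) + 101 = \left(-648\right) \left(-77\right) + 101 = 49896 + 101 = 49997$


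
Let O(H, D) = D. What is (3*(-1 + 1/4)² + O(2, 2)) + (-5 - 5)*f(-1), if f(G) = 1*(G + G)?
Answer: 379/16 ≈ 23.688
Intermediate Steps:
f(G) = 2*G (f(G) = 1*(2*G) = 2*G)
(3*(-1 + 1/4)² + O(2, 2)) + (-5 - 5)*f(-1) = (3*(-1 + 1/4)² + 2) + (-5 - 5)*(2*(-1)) = (3*(-1 + 1*(¼))² + 2) - 10*(-2) = (3*(-1 + ¼)² + 2) + 20 = (3*(-¾)² + 2) + 20 = (3*(9/16) + 2) + 20 = (27/16 + 2) + 20 = 59/16 + 20 = 379/16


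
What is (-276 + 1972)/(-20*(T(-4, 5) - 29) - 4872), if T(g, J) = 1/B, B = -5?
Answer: -53/134 ≈ -0.39552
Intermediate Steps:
T(g, J) = -⅕ (T(g, J) = 1/(-5) = -⅕)
(-276 + 1972)/(-20*(T(-4, 5) - 29) - 4872) = (-276 + 1972)/(-20*(-⅕ - 29) - 4872) = 1696/(-20*(-146/5) - 4872) = 1696/(584 - 4872) = 1696/(-4288) = 1696*(-1/4288) = -53/134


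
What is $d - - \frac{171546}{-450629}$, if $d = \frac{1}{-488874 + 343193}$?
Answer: $- \frac{24991443455}{65648083349} \approx -0.38069$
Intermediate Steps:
$d = - \frac{1}{145681}$ ($d = \frac{1}{-145681} = - \frac{1}{145681} \approx -6.8643 \cdot 10^{-6}$)
$d - - \frac{171546}{-450629} = - \frac{1}{145681} - - \frac{171546}{-450629} = - \frac{1}{145681} - \left(-171546\right) \left(- \frac{1}{450629}\right) = - \frac{1}{145681} - \frac{171546}{450629} = - \frac{24991443455}{65648083349}$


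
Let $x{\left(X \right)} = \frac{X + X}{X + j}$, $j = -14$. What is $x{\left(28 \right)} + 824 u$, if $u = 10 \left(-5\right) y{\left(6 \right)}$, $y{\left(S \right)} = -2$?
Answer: $82404$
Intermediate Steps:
$x{\left(X \right)} = \frac{2 X}{-14 + X}$ ($x{\left(X \right)} = \frac{X + X}{X - 14} = \frac{2 X}{-14 + X}$)
$u = 100$ ($u = 10 \left(-5\right) \left(-2\right) = \left(-50\right) \left(-2\right) = 100$)
$x{\left(28 \right)} + 824 u = 2 \cdot 28 \frac{1}{-14 + 28} + 824 \cdot 100 = 2 \cdot 28 \cdot \frac{1}{14} + 82400 = 4 + 82400 = 82404$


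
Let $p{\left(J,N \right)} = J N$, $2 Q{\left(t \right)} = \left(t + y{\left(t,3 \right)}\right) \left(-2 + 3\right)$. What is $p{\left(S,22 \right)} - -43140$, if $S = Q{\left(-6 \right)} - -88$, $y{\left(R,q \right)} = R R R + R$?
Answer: $42568$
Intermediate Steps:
$y{\left(R,q \right)} = R + R^{3}$ ($y{\left(R,q \right)} = R^{2} R + R = R^{3} + R = R + R^{3}$)
$Q{\left(t \right)} = t + \frac{t^{3}}{2}$ ($Q{\left(t \right)} = \frac{\left(t + \left(t + t^{3}\right)\right) \left(-2 + 3\right)}{2} = \frac{\left(t^{3} + 2 t\right) 1}{2} = \frac{t^{3} + 2 t}{2} = t + \frac{t^{3}}{2}$)
$S = -26$ ($S = \left(-6 + \frac{\left(-6\right)^{3}}{2}\right) - -88 = \left(-6 + \frac{1}{2} \left(-216\right)\right) + 88 = \left(-6 - 108\right) + 88 = -114 + 88 = -26$)
$p{\left(S,22 \right)} - -43140 = \left(-26\right) 22 - -43140 = -572 + 43140 = 42568$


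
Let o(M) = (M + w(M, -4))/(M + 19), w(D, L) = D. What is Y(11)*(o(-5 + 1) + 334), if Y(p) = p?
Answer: 55022/15 ≈ 3668.1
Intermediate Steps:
o(M) = 2*M/(19 + M) (o(M) = (M + M)/(M + 19) = (2*M)/(19 + M) = 2*M/(19 + M))
Y(11)*(o(-5 + 1) + 334) = 11*(2*(-5 + 1)/(19 + (-5 + 1)) + 334) = 11*(2*(-4)/(19 - 4) + 334) = 11*(2*(-4)/15 + 334) = 11*(2*(-4)*(1/15) + 334) = 11*(-8/15 + 334) = 11*(5002/15) = 55022/15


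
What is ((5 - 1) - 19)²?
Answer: 225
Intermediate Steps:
((5 - 1) - 19)² = (4 - 19)² = (-15)² = 225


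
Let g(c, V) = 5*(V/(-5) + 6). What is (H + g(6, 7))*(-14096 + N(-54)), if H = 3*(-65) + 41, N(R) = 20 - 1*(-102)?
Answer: 1830594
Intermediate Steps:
g(c, V) = 30 - V (g(c, V) = 5*(V*(-⅕) + 6) = 5*(-V/5 + 6) = 5*(6 - V/5) = 30 - V)
N(R) = 122 (N(R) = 20 + 102 = 122)
H = -154 (H = -195 + 41 = -154)
(H + g(6, 7))*(-14096 + N(-54)) = (-154 + (30 - 1*7))*(-14096 + 122) = (-154 + (30 - 7))*(-13974) = (-154 + 23)*(-13974) = -131*(-13974) = 1830594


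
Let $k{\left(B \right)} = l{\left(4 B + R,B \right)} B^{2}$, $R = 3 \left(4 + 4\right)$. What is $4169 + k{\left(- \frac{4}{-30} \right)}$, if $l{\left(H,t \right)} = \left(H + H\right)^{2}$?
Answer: $\frac{213222409}{50625} \approx 4211.8$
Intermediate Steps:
$R = 24$ ($R = 3 \cdot 8 = 24$)
$l{\left(H,t \right)} = 4 H^{2}$ ($l{\left(H,t \right)} = \left(2 H\right)^{2} = 4 H^{2}$)
$k{\left(B \right)} = 4 B^{2} \left(24 + 4 B\right)^{2}$ ($k{\left(B \right)} = 4 \left(4 B + 24\right)^{2} B^{2} = 4 \left(24 + 4 B\right)^{2} B^{2} = 4 B^{2} \left(24 + 4 B\right)^{2}$)
$4169 + k{\left(- \frac{4}{-30} \right)} = 4169 + 64 \left(- \frac{4}{-30}\right)^{2} \left(6 - \frac{4}{-30}\right)^{2} = 4169 + 64 \left(\left(-4\right) \left(- \frac{1}{30}\right)\right)^{2} \left(6 - - \frac{2}{15}\right)^{2} = 4169 + 64 \left(\frac{2}{15}\right)^{2} \left(6 + \frac{2}{15}\right)^{2} = 4169 + 64 \cdot \frac{4}{225} \left(\frac{92}{15}\right)^{2} = 4169 + 64 \cdot \frac{4}{225} \cdot \frac{8464}{225} = 4169 + \frac{2166784}{50625} = \frac{213222409}{50625}$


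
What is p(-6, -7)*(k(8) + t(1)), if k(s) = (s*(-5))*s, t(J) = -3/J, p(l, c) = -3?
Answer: 969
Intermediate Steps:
k(s) = -5*s² (k(s) = (-5*s)*s = -5*s²)
p(-6, -7)*(k(8) + t(1)) = -3*(-5*8² - 3/1) = -3*(-5*64 - 3*1) = -3*(-320 - 3) = -3*(-323) = 969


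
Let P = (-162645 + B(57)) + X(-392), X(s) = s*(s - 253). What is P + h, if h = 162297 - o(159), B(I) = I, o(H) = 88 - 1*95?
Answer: 252556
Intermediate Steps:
o(H) = -7 (o(H) = 88 - 95 = -7)
X(s) = s*(-253 + s)
h = 162304 (h = 162297 - 1*(-7) = 162297 + 7 = 162304)
P = 90252 (P = (-162645 + 57) - 392*(-253 - 392) = -162588 - 392*(-645) = -162588 + 252840 = 90252)
P + h = 90252 + 162304 = 252556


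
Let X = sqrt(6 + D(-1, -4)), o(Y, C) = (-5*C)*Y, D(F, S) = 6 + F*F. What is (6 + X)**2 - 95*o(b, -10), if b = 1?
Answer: -4701 + 12*sqrt(13) ≈ -4657.7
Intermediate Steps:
D(F, S) = 6 + F**2
o(Y, C) = -5*C*Y
X = sqrt(13) (X = sqrt(6 + (6 + (-1)**2)) = sqrt(6 + (6 + 1)) = sqrt(6 + 7) = sqrt(13) ≈ 3.6056)
(6 + X)**2 - 95*o(b, -10) = (6 + sqrt(13))**2 - (-475)*(-10) = (6 + sqrt(13))**2 - 95*50 = (6 + sqrt(13))**2 - 4750 = -4750 + (6 + sqrt(13))**2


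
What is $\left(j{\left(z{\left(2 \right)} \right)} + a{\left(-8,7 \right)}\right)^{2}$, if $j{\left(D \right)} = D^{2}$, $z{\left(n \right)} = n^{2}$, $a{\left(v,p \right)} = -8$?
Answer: $64$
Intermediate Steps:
$\left(j{\left(z{\left(2 \right)} \right)} + a{\left(-8,7 \right)}\right)^{2} = \left(\left(2^{2}\right)^{2} - 8\right)^{2} = \left(4^{2} - 8\right)^{2} = \left(16 - 8\right)^{2} = 8^{2} = 64$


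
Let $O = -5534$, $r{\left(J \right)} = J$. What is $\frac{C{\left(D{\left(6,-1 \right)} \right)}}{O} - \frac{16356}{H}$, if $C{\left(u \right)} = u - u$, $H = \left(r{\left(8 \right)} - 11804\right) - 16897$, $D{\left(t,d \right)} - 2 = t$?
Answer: $\frac{16356}{28693} \approx 0.57003$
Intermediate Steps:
$D{\left(t,d \right)} = 2 + t$
$H = -28693$ ($H = \left(8 - 11804\right) - 16897 = -11796 - 16897 = -28693$)
$C{\left(u \right)} = 0$
$\frac{C{\left(D{\left(6,-1 \right)} \right)}}{O} - \frac{16356}{H} = \frac{0}{-5534} - \frac{16356}{-28693} = 0 \left(- \frac{1}{5534}\right) - - \frac{16356}{28693} = 0 + \frac{16356}{28693} = \frac{16356}{28693}$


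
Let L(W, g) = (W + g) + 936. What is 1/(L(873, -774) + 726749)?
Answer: 1/727784 ≈ 1.3740e-6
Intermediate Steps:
L(W, g) = 936 + W + g
1/(L(873, -774) + 726749) = 1/((936 + 873 - 774) + 726749) = 1/(1035 + 726749) = 1/727784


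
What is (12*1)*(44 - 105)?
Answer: -732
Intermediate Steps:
(12*1)*(44 - 105) = 12*(-61) = -732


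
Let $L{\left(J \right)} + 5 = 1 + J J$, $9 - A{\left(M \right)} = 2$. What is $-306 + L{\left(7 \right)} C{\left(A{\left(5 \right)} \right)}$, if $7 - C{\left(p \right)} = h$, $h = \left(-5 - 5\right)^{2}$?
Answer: $-4491$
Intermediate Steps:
$A{\left(M \right)} = 7$ ($A{\left(M \right)} = 9 - 2 = 7$)
$L{\left(J \right)} = -4 + J^{2}$ ($L{\left(J \right)} = -5 + \left(1 + J J\right) = -5 + \left(1 + J^{2}\right) = -4 + J^{2}$)
$h = 100$ ($h = \left(-10\right)^{2} = 100$)
$C{\left(p \right)} = -93$ ($C{\left(p \right)} = 7 - 100 = -93$)
$-306 + L{\left(7 \right)} C{\left(A{\left(5 \right)} \right)} = -306 + \left(-4 + 7^{2}\right) \left(-93\right) = -306 + \left(-4 + 49\right) \left(-93\right) = -306 + 45 \left(-93\right) = -306 - 4185 = -4491$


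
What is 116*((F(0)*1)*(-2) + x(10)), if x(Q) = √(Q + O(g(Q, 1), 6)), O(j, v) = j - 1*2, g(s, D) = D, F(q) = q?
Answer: 348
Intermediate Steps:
O(j, v) = -2 + j (O(j, v) = j - 2 = -2 + j)
x(Q) = √(-1 + Q) (x(Q) = √(Q + (-2 + 1)) = √(Q - 1) = √(-1 + Q))
116*((F(0)*1)*(-2) + x(10)) = 116*((0*1)*(-2) + √(-1 + 10)) = 116*(0*(-2) + √9) = 116*(0 + 3) = 116*3 = 348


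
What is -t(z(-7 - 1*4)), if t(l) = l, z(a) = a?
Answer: 11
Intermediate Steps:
-t(z(-7 - 1*4)) = -(-7 - 1*4) = -(-7 - 4) = -1*(-11) = 11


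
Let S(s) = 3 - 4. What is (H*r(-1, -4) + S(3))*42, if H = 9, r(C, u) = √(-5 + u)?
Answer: -42 + 1134*I ≈ -42.0 + 1134.0*I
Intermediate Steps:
S(s) = -1
(H*r(-1, -4) + S(3))*42 = (9*√(-5 - 4) - 1)*42 = (9*√(-9) - 1)*42 = (9*(3*I) - 1)*42 = (27*I - 1)*42 = (-1 + 27*I)*42 = -42 + 1134*I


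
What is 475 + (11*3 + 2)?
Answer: 510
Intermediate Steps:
475 + (11*3 + 2) = 475 + (33 + 2) = 475 + 35 = 510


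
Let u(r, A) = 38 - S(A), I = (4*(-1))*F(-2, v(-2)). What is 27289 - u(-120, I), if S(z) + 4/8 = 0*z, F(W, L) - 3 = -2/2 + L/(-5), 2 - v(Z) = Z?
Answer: 54501/2 ≈ 27251.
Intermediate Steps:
v(Z) = 2 - Z
F(W, L) = 2 - L/5 (F(W, L) = 3 + (-2/2 + L/(-5)) = 3 + (-2*½ + L*(-⅕)) = 3 + (-1 - L/5) = 2 - L/5)
I = -24/5 (I = (4*(-1))*(2 - (2 - 1*(-2))/5) = -4*(2 - (2 + 2)/5) = -4*(2 - ⅕*4) = -4*(2 - ⅘) = -4*6/5 = -24/5 ≈ -4.8000)
S(z) = -½ (S(z) = -½ + 0*z = -½ + 0 = -½)
u(r, A) = 77/2 (u(r, A) = 38 - 1*(-½) = 38 + ½ = 77/2)
27289 - u(-120, I) = 27289 - 1*77/2 = 27289 - 77/2 = 54501/2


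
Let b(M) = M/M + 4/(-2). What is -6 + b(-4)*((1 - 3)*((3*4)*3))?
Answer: 66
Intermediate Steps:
b(M) = -1 (b(M) = 1 + 4*(-½) = 1 - 2 = -1)
-6 + b(-4)*((1 - 3)*((3*4)*3)) = -6 - (1 - 3)*(3*4)*3 = -6 - (-2)*12*3 = -6 - (-2)*36 = -6 - 1*(-72) = -6 + 72 = 66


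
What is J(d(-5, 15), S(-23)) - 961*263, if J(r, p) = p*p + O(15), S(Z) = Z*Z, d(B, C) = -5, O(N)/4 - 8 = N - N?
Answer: 27130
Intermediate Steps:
O(N) = 32 (O(N) = 32 + 4*(N - N) = 32 + 4*0 = 32 + 0 = 32)
S(Z) = Z²
J(r, p) = 32 + p² (J(r, p) = p*p + 32 = p² + 32 = 32 + p²)
J(d(-5, 15), S(-23)) - 961*263 = (32 + ((-23)²)²) - 961*263 = (32 + 529²) - 252743 = (32 + 279841) - 252743 = 279873 - 252743 = 27130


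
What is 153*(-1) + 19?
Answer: -134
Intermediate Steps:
153*(-1) + 19 = -153 + 19 = -134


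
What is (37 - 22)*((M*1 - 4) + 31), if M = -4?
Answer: 345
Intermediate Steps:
(37 - 22)*((M*1 - 4) + 31) = (37 - 22)*((-4*1 - 4) + 31) = 15*((-4 - 4) + 31) = 15*(-8 + 31) = 15*23 = 345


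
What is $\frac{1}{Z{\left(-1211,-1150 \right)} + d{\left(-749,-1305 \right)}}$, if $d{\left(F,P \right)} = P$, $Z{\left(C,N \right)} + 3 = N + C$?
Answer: $- \frac{1}{3669} \approx -0.00027255$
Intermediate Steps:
$Z{\left(C,N \right)} = -3 + C + N$ ($Z{\left(C,N \right)} = -3 + \left(N + C\right) = -3 + \left(C + N\right) = -3 + C + N$)
$\frac{1}{Z{\left(-1211,-1150 \right)} + d{\left(-749,-1305 \right)}} = \frac{1}{\left(-3 - 1211 - 1150\right) - 1305} = \frac{1}{-2364 - 1305} = \frac{1}{-3669} = - \frac{1}{3669}$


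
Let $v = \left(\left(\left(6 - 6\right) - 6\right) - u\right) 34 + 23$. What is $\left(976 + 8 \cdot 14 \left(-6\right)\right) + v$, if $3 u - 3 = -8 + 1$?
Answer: $\frac{505}{3} \approx 168.33$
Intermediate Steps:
$u = - \frac{4}{3}$ ($u = 1 + \frac{-8 + 1}{3} = 1 + \frac{1}{3} \left(-7\right) = 1 - \frac{7}{3} = - \frac{4}{3} \approx -1.3333$)
$v = - \frac{407}{3}$ ($v = \left(\left(\left(6 - 6\right) - 6\right) - - \frac{4}{3}\right) 34 + 23 = \left(\left(0 - 6\right) + \frac{4}{3}\right) 34 + 23 = \left(-6 + \frac{4}{3}\right) 34 + 23 = \left(- \frac{14}{3}\right) 34 + 23 = - \frac{476}{3} + 23 = - \frac{407}{3} \approx -135.67$)
$\left(976 + 8 \cdot 14 \left(-6\right)\right) + v = \left(976 + 8 \cdot 14 \left(-6\right)\right) - \frac{407}{3} = \left(976 + 112 \left(-6\right)\right) - \frac{407}{3} = \left(976 - 672\right) - \frac{407}{3} = 304 - \frac{407}{3} = \frac{505}{3}$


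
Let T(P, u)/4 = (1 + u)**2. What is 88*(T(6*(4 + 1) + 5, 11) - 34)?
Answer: 47696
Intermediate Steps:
T(P, u) = 4*(1 + u)**2
88*(T(6*(4 + 1) + 5, 11) - 34) = 88*(4*(1 + 11)**2 - 34) = 88*(4*12**2 - 34) = 88*(4*144 - 34) = 88*(576 - 34) = 88*542 = 47696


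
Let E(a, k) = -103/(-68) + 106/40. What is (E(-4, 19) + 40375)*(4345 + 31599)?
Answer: 123368039176/85 ≈ 1.4514e+9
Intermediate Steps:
E(a, k) = 354/85 (E(a, k) = -103*(-1/68) + 106*(1/40) = 103/68 + 53/20 = 354/85)
(E(-4, 19) + 40375)*(4345 + 31599) = (354/85 + 40375)*(4345 + 31599) = (3432229/85)*35944 = 123368039176/85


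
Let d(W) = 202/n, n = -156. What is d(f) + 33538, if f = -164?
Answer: 2615863/78 ≈ 33537.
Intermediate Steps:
d(W) = -101/78 (d(W) = 202/(-156) = 202*(-1/156) = -101/78)
d(f) + 33538 = -101/78 + 33538 = 2615863/78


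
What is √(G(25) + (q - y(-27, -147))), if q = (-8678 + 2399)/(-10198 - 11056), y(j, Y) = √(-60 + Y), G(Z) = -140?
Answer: √(-63109098374 - 1355197548*I*√23)/21254 ≈ 0.60782 - 11.835*I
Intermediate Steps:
q = 6279/21254 (q = -6279/(-21254) = -6279*(-1/21254) = 6279/21254 ≈ 0.29543)
√(G(25) + (q - y(-27, -147))) = √(-140 + (6279/21254 - √(-60 - 147))) = √(-140 + (6279/21254 - √(-207))) = √(-140 + (6279/21254 - 3*I*√23)) = √(-2969281/21254 - 3*I*√23)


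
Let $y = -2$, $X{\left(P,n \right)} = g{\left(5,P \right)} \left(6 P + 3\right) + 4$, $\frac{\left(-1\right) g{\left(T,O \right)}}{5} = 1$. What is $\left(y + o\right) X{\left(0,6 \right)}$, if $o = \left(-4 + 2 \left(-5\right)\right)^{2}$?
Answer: $-2134$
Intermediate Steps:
$g{\left(T,O \right)} = -5$ ($g{\left(T,O \right)} = \left(-5\right) 1 = -5$)
$X{\left(P,n \right)} = -11 - 30 P$ ($X{\left(P,n \right)} = - 5 \left(6 P + 3\right) + 4 = - 5 \left(3 + 6 P\right) + 4 = \left(-15 - 30 P\right) + 4 = -11 - 30 P$)
$o = 196$ ($o = \left(-4 - 10\right)^{2} = \left(-14\right)^{2} = 196$)
$\left(y + o\right) X{\left(0,6 \right)} = \left(-2 + 196\right) \left(-11 - 0\right) = 194 \left(-11 + 0\right) = 194 \left(-11\right) = -2134$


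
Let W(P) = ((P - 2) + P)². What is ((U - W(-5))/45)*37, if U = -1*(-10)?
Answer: -4958/45 ≈ -110.18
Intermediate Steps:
W(P) = (-2 + 2*P)² (W(P) = ((-2 + P) + P)² = (-2 + 2*P)²)
U = 10
((U - W(-5))/45)*37 = ((10 - 4*(-1 - 5)²)/45)*37 = ((10 - 4*(-6)²)/45)*37 = ((10 - 4*36)/45)*37 = ((10 - 1*144)/45)*37 = ((10 - 144)/45)*37 = ((1/45)*(-134))*37 = -134/45*37 = -4958/45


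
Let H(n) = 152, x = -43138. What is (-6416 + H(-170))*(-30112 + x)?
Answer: 458838000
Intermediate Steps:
(-6416 + H(-170))*(-30112 + x) = (-6416 + 152)*(-30112 - 43138) = -6264*(-73250) = 458838000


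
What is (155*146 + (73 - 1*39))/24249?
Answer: 22664/24249 ≈ 0.93464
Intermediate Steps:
(155*146 + (73 - 1*39))/24249 = (22630 + (73 - 39))*(1/24249) = (22630 + 34)*(1/24249) = 22664*(1/24249) = 22664/24249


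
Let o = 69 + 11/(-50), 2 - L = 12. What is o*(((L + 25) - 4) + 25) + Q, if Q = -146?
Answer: 58252/25 ≈ 2330.1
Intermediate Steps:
L = -10 (L = 2 - 1*12 = 2 - 12 = -10)
o = 3439/50 (o = 69 + 11*(-1/50) = 69 - 11/50 = 3439/50 ≈ 68.780)
o*(((L + 25) - 4) + 25) + Q = 3439*(((-10 + 25) - 4) + 25)/50 - 146 = 3439*((15 - 4) + 25)/50 - 146 = 3439*(11 + 25)/50 - 146 = (3439/50)*36 - 146 = 61902/25 - 146 = 58252/25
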